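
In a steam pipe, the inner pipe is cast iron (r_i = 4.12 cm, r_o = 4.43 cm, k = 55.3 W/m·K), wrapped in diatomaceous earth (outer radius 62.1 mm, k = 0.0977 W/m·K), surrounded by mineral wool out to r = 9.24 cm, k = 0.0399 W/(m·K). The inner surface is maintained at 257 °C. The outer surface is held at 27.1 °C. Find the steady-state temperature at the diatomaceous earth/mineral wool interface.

Treat each layer as a resistance in series:
  R'_cast iron = ln(0.0443/0.0412)/(2πk) = 0.07255/(2π·55.3) = 2.088×10^-4 m·K/W
  R'_diatomaceous earth = ln(0.0621/0.0443)/(2πk) = 0.3378/(2π·0.0977) = 0.5502 m·K/W
  R'_mineral wool = ln(0.0924/0.0621)/(2πk) = 0.3974/(2π·0.0399) = 1.585 m·K/W
ΣR = 2.088×10^-4 + 0.5502 + 1.585 = 2.135 m·K/W
Q' = ΔT/ΣR = (257 °C − 27.1 °C)/2.135 = 107.7 W/m
From the inner boundary to the diatomaceous earth/mineral wool interface, ΣR_partial = 0.5504 m·K/W.
T_interface = T_in − Q'·ΣR_partial = 257 °C − (107.7)(0.5504) = 198 °C

T = 198 °C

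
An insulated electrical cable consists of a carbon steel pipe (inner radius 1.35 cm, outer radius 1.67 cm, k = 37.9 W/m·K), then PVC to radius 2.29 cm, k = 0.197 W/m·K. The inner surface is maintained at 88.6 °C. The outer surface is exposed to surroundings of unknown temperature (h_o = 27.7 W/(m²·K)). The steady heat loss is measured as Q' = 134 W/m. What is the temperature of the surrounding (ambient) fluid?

T_out = 20.7 °C

Series resistances:
  R'_carbon steel = ln(0.0167/0.0135)/(2πk) = 0.2127/(2π·37.9) = 8.933×10^-4 m·K/W
  R'_PVC = ln(0.0229/0.0167)/(2πk) = 0.3157/(2π·0.197) = 0.2551 m·K/W
  R'_conv,out = 1/(2πr h) = 1/(2π·0.0229·27.7) = 0.2509 m·K/W
ΣR = 0.5069 m·K/W
ΔT = Q'·ΣR = 134 × 0.5069 = 67.92 K
Heat flows outward, so T_out = T_in − ΔT = 88.6 − 67.92 = 20.7 °C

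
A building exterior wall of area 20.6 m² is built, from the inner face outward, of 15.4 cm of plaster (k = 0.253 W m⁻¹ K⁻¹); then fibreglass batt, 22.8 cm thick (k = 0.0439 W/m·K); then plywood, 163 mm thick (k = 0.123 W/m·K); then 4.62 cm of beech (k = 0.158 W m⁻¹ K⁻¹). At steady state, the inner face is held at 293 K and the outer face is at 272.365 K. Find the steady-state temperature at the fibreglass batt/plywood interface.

Series thermal resistances, inner to outer:
  R_plaster = L/(kA) = 0.154/(0.253·20.6) = 0.02955 K/W
  R_fibreglass batt = L/(kA) = 0.228/(0.0439·20.6) = 0.2521 K/W
  R_plywood = L/(kA) = 0.163/(0.123·20.6) = 0.06433 K/W
  R_beech = L/(kA) = 0.0462/(0.158·20.6) = 0.01419 K/W
ΣR = 0.02955 + 0.2521 + 0.06433 + 0.01419 = 0.3602 K/W
Q = ΔT/ΣR = (293 K − 272.365 K)/0.3602 = 57.29 W
From the inner boundary to the fibreglass batt/plywood interface, ΣR_partial = 0.2817 K/W.
T_interface = T_in − Q·ΣR_partial = 293 K − (57.29)(0.2817) = 276.86 K

T = 276.86 K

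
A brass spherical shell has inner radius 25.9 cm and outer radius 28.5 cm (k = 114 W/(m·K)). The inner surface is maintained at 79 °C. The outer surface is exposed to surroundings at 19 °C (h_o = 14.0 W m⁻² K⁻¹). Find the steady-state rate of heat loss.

Q = 854 W

Treat each layer as a resistance in series:
  R_brass = (1/0.259 − 1/0.285)/(4πk) = 0.3522/(4π·114) = 2.459×10^-4 K/W
  R_conv,out = 1/(4πr²h) = 1/(4π·0.285²·14.0) = 0.06998 K/W
ΣR = 2.459×10^-4 + 0.06998 = 0.07023 K/W
Q = ΔT/ΣR = (79 °C − 19 °C)/0.07023 = 854 W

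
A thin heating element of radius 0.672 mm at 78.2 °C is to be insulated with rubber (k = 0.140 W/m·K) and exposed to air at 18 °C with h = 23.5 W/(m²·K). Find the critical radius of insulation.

r_cr = 0.596 cm

For a cylinder, r_cr = k_ins/h = 0.140/23.5 = 0.00596 m = 0.596 cm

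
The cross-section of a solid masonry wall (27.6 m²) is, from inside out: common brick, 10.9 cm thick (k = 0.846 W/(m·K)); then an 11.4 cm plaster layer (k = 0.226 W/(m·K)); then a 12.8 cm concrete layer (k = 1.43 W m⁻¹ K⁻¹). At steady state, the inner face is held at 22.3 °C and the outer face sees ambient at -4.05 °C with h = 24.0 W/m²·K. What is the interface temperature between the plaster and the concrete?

Treat each layer as a resistance in series:
  R_common brick = L/(kA) = 0.109/(0.846·27.6) = 0.004668 K/W
  R_plaster = L/(kA) = 0.114/(0.226·27.6) = 0.01828 K/W
  R_concrete = L/(kA) = 0.128/(1.43·27.6) = 0.003243 K/W
  R_conv,out = 1/(hA) = 1/(24.0·27.6) = 0.001510 K/W
ΣR = 0.004668 + 0.01828 + 0.003243 + 0.001510 = 0.02770 K/W
Q = ΔT/ΣR = (22.3 °C − -4.05 °C)/0.02770 = 951.3 W
From the inner boundary to the plaster/concrete interface, ΣR_partial = 0.02295 K/W.
T_interface = T_in − Q·ΣR_partial = 22.3 °C − (951.3)(0.02295) = 0.47 °C

T = 0.47 °C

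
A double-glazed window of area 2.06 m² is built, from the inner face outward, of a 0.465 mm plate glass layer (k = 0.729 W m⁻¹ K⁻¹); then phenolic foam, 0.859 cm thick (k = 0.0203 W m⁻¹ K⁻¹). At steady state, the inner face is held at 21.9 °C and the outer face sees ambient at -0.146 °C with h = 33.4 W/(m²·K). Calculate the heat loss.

Q = 100 W

Treat each layer as a resistance in series:
  R_plate glass = L/(kA) = 4.65×10^-4/(0.729·2.06) = 3.096×10^-4 K/W
  R_phenolic foam = L/(kA) = 0.00859/(0.0203·2.06) = 0.2054 K/W
  R_conv,out = 1/(hA) = 1/(33.4·2.06) = 0.01453 K/W
ΣR = 3.096×10^-4 + 0.2054 + 0.01453 = 0.2202 K/W
Q = ΔT/ΣR = (21.9 °C − -0.146 °C)/0.2202 = 100 W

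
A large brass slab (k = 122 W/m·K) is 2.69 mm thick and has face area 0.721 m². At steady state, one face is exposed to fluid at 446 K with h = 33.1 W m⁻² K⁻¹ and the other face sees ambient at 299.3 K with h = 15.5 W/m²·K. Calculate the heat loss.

Resistance network (inner→outer):
  R_conv,in = 1/(hA) = 1/(33.1·0.721) = 0.04190 K/W
  R_brass = L/(kA) = 0.00269/(122·0.721) = 3.058×10^-5 K/W
  R_conv,out = 1/(hA) = 1/(15.5·0.721) = 0.08948 K/W
ΣR = 0.04190 + 3.058×10^-5 + 0.08948 = 0.1314 K/W
Q = ΔT/ΣR = (446 K − 299.3 K)/0.1314 = 1120 W

Q = 1120 W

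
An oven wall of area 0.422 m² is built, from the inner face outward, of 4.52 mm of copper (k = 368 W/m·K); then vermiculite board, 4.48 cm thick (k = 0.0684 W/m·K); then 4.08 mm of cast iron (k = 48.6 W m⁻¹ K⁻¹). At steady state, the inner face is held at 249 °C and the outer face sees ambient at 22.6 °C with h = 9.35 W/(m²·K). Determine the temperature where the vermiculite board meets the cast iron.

T = 54.4 °C

Resistance network (inner→outer):
  R_copper = L/(kA) = 0.00452/(368·0.422) = 2.911×10^-5 K/W
  R_vermiculite board = L/(kA) = 0.0448/(0.0684·0.422) = 1.552 K/W
  R_cast iron = L/(kA) = 0.00408/(48.6·0.422) = 1.989×10^-4 K/W
  R_conv,out = 1/(hA) = 1/(9.35·0.422) = 0.2534 K/W
ΣR = 2.911×10^-5 + 1.552 + 1.989×10^-4 + 0.2534 = 1.806 K/W
Q = ΔT/ΣR = (249 °C − 22.6 °C)/1.806 = 125.4 W
From the inner boundary to the vermiculite board/cast iron interface, ΣR_partial = 1.552 K/W.
T_interface = T_in − Q·ΣR_partial = 249 °C − (125.4)(1.552) = 54.4 °C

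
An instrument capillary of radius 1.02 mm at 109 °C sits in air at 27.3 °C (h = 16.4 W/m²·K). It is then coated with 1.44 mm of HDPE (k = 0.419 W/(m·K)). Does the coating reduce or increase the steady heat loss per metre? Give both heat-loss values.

Critical radius for a cylinder: r_cr = k/h = 0.0255 m = 2.55 cm.
Outer radius after coating: r₂ = 0.00102 + 0.00144 = 0.00246 m.
Since r₁ < r_cr and r₂ ≤ r_cr, the coating moves toward the maximum at r_cr — heat loss rises.
Bare: R = 1/(2πr₁h) = 9.514 m·K/W; Q = 81.7/9.514 = 8.59 W/m.
Coated: R = R_cond + R_conv = 4.279 m·K/W; Q = 81.7/4.279 = 19.1 W/m.

increases: 8.59 → 19.1 W/m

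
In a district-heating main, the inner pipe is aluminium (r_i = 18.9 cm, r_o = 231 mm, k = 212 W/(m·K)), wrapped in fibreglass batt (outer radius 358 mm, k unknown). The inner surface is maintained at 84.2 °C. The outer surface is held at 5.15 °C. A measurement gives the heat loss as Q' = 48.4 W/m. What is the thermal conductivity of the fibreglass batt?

k = 0.0427 W/m·K

ΣR = ΔT/Q' = |84.2 − 5.15|/48.4 = 1.633 m·K/W
Known resistances:
  R'_aluminium = ln(0.231/0.189)/(2πk) = 0.2007/(2π·212) = 1.506×10^-4 m·K/W
R_fibreglass batt = ΣR − ΣR_known = 1.633 − 1.506×10^-4 = 1.633 m·K/W
ln(r₂/r₁)/(2πk) = 1.633 ⇒ k = 0.4381/(2π·1.633) = 0.0427 W/m·K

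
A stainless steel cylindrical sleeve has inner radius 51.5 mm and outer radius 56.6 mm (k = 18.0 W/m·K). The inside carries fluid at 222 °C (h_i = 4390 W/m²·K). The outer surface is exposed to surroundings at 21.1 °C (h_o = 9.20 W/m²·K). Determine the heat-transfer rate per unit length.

Q' = 654 W/m

Treat each layer as a resistance in series:
  R'_conv,in = 1/(2πr h) = 1/(2π·0.0515·4390) = 7.040×10^-4 m·K/W
  R'_stainless steel = ln(0.0566/0.0515)/(2πk) = 0.09443/(2π·18.0) = 8.349×10^-4 m·K/W
  R'_conv,out = 1/(2πr h) = 1/(2π·0.0566·9.20) = 0.3056 m·K/W
ΣR = 7.040×10^-4 + 8.349×10^-4 + 0.3056 = 0.3071 m·K/W
Q' = ΔT/ΣR = (222 °C − 21.1 °C)/0.3071 = 654 W/m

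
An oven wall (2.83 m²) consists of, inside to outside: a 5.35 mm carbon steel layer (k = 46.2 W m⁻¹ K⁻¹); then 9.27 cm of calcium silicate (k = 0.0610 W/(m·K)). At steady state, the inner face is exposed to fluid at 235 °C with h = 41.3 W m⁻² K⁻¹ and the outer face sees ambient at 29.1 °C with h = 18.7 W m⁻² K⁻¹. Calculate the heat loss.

Resistance network (inner→outer):
  R_conv,in = 1/(hA) = 1/(41.3·2.83) = 0.008556 K/W
  R_carbon steel = L/(kA) = 0.00535/(46.2·2.83) = 4.092×10^-5 K/W
  R_calcium silicate = L/(kA) = 0.0927/(0.0610·2.83) = 0.5370 K/W
  R_conv,out = 1/(hA) = 1/(18.7·2.83) = 0.01890 K/W
ΣR = 0.008556 + 4.092×10^-5 + 0.5370 + 0.01890 = 0.5645 K/W
Q = ΔT/ΣR = (235 °C − 29.1 °C)/0.5645 = 365 W

Q = 365 W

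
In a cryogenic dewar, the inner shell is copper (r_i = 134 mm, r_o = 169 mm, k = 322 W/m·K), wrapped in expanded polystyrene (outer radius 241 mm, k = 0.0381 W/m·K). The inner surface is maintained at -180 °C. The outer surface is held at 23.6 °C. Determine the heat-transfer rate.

Q = 55.1 W

Resistance network (inner→outer):
  R_copper = (1/0.134 − 1/0.169)/(4πk) = 1.546/(4π·322) = 3.820×10^-4 K/W
  R_expanded polystyrene = (1/0.169 − 1/0.241)/(4πk) = 1.768/(4π·0.0381) = 3.692 K/W
ΣR = 3.820×10^-4 + 3.692 = 3.692 K/W
Q = ΔT/ΣR = (-180 °C − 23.6 °C)/3.692 = -55.1 W
(Negative Q ⇒ heat flows inward; heat gain = 55.1 W.)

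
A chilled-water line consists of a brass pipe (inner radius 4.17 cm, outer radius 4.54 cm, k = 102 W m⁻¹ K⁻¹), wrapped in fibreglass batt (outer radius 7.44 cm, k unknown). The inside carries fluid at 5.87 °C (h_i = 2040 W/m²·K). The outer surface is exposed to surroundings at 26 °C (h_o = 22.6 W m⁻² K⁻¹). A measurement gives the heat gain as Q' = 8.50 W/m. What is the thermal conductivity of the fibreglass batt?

k = 0.0346 W/m·K

ΣR = ΔT/Q' = |5.87 − 26|/8.50 = 2.368 m·K/W
Known resistances:
  R'_conv,in = 1/(2πr h) = 1/(2π·0.0417·2040) = 0.001871 m·K/W
  R'_brass = ln(0.0454/0.0417)/(2πk) = 0.08501/(2π·102) = 1.326×10^-4 m·K/W
  R'_conv,out = 1/(2πr h) = 1/(2π·0.0744·22.6) = 0.09465 m·K/W
R_fibreglass batt = ΣR − ΣR_known = 2.368 − 0.09665 = 2.271 m·K/W
ln(r₂/r₁)/(2πk) = 2.271 ⇒ k = 0.4939/(2π·2.271) = 0.0346 W/m·K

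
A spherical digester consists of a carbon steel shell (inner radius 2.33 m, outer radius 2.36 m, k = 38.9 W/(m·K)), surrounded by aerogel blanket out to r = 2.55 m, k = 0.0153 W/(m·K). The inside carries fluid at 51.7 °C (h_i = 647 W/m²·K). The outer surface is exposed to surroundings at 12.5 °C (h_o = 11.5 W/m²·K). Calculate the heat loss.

Q = 237 W

Treat each layer as a resistance in series:
  R_conv,in = 1/(4πr²h) = 1/(4π·2.33²·647) = 2.266×10^-5 K/W
  R_carbon steel = (1/2.33 − 1/2.36)/(4πk) = 0.005456/(4π·38.9) = 1.116×10^-5 K/W
  R_aerogel blanket = (1/2.36 − 1/2.55)/(4πk) = 0.03157/(4π·0.0153) = 0.1642 K/W
  R_conv,out = 1/(4πr²h) = 1/(4π·2.55²·11.5) = 0.001064 K/W
ΣR = 2.266×10^-5 + 1.116×10^-5 + 0.1642 + 0.001064 = 0.1653 K/W
Q = ΔT/ΣR = (51.7 °C − 12.5 °C)/0.1653 = 237 W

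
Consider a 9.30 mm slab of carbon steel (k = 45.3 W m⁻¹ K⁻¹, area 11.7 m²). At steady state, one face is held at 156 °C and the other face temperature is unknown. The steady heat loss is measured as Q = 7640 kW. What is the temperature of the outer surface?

T_out = 21.9 °C

Series resistances:
  R_carbon steel = L/(kA) = 0.00930/(45.3·11.7) = 1.755×10^-5 K/W
ΣR = 1.755×10^-5 K/W
ΔT = Q·ΣR = 7.64×10^6 × 1.755×10^-5 = 134.1 K
Heat flows outward, so T_out = T_in − ΔT = 156 − 134.1 = 21.9 °C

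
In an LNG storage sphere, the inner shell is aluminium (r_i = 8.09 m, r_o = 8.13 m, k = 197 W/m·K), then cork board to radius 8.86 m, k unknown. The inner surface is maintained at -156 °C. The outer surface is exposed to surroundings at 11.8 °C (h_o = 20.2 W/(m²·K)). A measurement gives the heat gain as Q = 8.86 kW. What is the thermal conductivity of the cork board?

k = 0.0427 W/m·K

ΣR = ΔT/Q = |-156 − 11.8|/8860 = 0.01894 K/W
Known resistances:
  R_aluminium = (1/8.09 − 1/8.13)/(4πk) = 6.082×10^-4/(4π·197) = 2.457×10^-7 K/W
  R_conv,out = 1/(4πr²h) = 1/(4π·8.86²·20.2) = 5.018×10^-5 K/W
R_cork board = ΣR − ΣR_known = 0.01894 − 5.043×10^-5 = 0.01889 K/W
(1/r₁−1/r₂)/(4πk) = 0.01889 ⇒ k = 0.01013/(4π·0.01889) = 0.0427 W/m·K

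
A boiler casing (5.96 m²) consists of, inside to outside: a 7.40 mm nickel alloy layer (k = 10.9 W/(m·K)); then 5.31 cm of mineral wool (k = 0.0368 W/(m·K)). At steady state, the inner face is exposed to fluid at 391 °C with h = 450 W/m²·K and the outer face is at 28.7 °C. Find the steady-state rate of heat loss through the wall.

Q = 1490 W

Resistance network (inner→outer):
  R_conv,in = 1/(hA) = 1/(450·5.96) = 3.729×10^-4 K/W
  R_nickel alloy = L/(kA) = 0.00740/(10.9·5.96) = 1.139×10^-4 K/W
  R_mineral wool = L/(kA) = 0.0531/(0.0368·5.96) = 0.2421 K/W
ΣR = 3.729×10^-4 + 1.139×10^-4 + 0.2421 = 0.2426 K/W
Q = ΔT/ΣR = (391 °C − 28.7 °C)/0.2426 = 1490 W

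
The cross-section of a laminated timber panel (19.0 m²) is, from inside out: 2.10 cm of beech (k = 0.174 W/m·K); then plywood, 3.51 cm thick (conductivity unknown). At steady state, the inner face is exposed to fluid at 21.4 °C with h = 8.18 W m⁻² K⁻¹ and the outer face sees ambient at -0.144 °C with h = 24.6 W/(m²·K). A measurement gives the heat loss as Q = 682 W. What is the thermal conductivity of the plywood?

k = 0.111 W/m·K

ΣR = ΔT/Q = |21.4 − -0.144|/682 = 0.03159 K/W
Known resistances:
  R_conv,in = 1/(hA) = 1/(8.18·19.0) = 0.006434 K/W
  R_beech = L/(kA) = 0.0210/(0.174·19.0) = 0.006352 K/W
  R_conv,out = 1/(hA) = 1/(24.6·19.0) = 0.002139 K/W
R_plywood = ΣR − ΣR_known = 0.03159 − 0.01492 = 0.01667 K/W
L/(kA) = 0.01667 ⇒ k = 0.0351/(0.01667·19.0) = 0.111 W/m·K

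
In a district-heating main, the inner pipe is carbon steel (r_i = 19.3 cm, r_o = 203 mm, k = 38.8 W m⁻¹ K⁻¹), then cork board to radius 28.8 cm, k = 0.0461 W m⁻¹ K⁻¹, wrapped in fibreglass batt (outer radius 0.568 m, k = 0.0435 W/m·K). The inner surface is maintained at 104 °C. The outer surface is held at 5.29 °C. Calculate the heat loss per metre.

Q' = 26.7 W/m

Treat each layer as a resistance in series:
  R'_carbon steel = ln(0.203/0.193)/(2πk) = 0.05052/(2π·38.8) = 2.072×10^-4 m·K/W
  R'_cork board = ln(0.288/0.203)/(2πk) = 0.3498/(2π·0.0461) = 1.207 m·K/W
  R'_fibreglass batt = ln(0.568/0.288)/(2πk) = 0.6792/(2π·0.0435) = 2.485 m·K/W
ΣR = 2.072×10^-4 + 1.207 + 2.485 = 3.692 m·K/W
Q' = ΔT/ΣR = (104 °C − 5.29 °C)/3.692 = 26.7 W/m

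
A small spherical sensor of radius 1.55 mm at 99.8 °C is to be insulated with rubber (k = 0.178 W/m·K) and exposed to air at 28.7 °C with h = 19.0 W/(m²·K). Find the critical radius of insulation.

For a sphere, r_cr = 2k_ins/h = 2·0.178/19.0 = 0.0187 m = 1.87 cm

r_cr = 1.87 cm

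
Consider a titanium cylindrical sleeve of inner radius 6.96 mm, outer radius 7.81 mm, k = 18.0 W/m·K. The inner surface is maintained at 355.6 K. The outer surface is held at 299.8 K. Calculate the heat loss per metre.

Q' = 54800 W/m

Q' = 2πk·ΔT/ln(r₂/r₁) = 2π × 18.0 × 55.8 / ln(0.00781/0.00696) = 54800 W/m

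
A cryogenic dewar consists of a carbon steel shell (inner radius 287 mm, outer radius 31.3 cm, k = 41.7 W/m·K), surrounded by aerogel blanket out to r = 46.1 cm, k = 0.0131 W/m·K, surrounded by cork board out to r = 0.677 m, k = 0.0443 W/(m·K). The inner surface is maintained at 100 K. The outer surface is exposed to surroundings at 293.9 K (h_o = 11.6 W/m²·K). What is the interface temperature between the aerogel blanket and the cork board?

Resistance network (inner→outer):
  R_carbon steel = (1/0.287 − 1/0.313)/(4πk) = 0.2894/(4π·41.7) = 5.523×10^-4 K/W
  R_aerogel blanket = (1/0.313 − 1/0.461)/(4πk) = 1.026/(4π·0.0131) = 6.231 K/W
  R_cork board = (1/0.461 − 1/0.677)/(4πk) = 0.6921/(4π·0.0443) = 1.243 K/W
  R_conv,out = 1/(4πr²h) = 1/(4π·0.677²·11.6) = 0.01497 K/W
ΣR = 5.523×10^-4 + 6.231 + 1.243 + 0.01497 = 7.490 K/W
Q = ΔT/ΣR = (100 K − 293.9 K)/7.490 = -25.89 W
From the inner boundary to the aerogel blanket/cork board interface, ΣR_partial = 6.232 K/W.
T_interface = T_in − Q·ΣR_partial = 100 K − (-25.89)(6.232) = 261.3 K

T = 261.3 K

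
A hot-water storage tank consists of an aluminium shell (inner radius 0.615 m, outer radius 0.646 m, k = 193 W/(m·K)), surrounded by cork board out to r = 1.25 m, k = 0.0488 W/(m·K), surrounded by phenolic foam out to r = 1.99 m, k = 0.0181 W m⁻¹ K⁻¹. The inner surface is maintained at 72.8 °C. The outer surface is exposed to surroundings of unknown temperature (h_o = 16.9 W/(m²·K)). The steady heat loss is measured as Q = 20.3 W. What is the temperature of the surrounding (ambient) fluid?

Series resistances:
  R_aluminium = (1/0.615 − 1/0.646)/(4πk) = 0.07803/(4π·193) = 3.217×10^-5 K/W
  R_cork board = (1/0.646 − 1/1.25)/(4πk) = 0.7480/(4π·0.0488) = 1.220 K/W
  R_phenolic foam = (1/1.25 − 1/1.99)/(4πk) = 0.2975/(4π·0.0181) = 1.308 K/W
  R_conv,out = 1/(4πr²h) = 1/(4π·1.99²·16.9) = 0.001189 K/W
ΣR = 2.529 K/W
ΔT = Q·ΣR = 20.3 × 2.529 = 51.34 K
Heat flows outward, so T_out = T_in − ΔT = 72.8 − 51.34 = 21.5 °C

T_out = 21.5 °C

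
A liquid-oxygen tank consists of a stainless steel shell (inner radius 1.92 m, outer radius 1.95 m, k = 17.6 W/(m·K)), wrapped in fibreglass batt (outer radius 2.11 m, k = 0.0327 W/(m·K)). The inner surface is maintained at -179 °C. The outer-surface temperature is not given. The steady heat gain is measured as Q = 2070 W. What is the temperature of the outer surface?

Series resistances:
  R_stainless steel = (1/1.92 − 1/1.95)/(4πk) = 0.008013/(4π·17.6) = 3.623×10^-5 K/W
  R_fibreglass batt = (1/1.95 − 1/2.11)/(4πk) = 0.03889/(4π·0.0327) = 0.09463 K/W
ΣR = 0.09467 K/W
ΔT = Q·ΣR = 2070 × 0.09467 = 196.0 K
Heat flows inward, so T_out = T_in + ΔT = -179 + 196.0 = 17.0 °C

T_out = 17.0 °C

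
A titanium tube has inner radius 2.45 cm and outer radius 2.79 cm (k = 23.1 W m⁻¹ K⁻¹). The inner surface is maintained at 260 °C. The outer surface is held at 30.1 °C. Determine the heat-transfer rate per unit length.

Q' = 257 kW/m

Q' = 2πk·ΔT/ln(r₂/r₁) = 2π × 23.1 × 229.9 / ln(0.0279/0.0245) = 2.57×10^5 W/m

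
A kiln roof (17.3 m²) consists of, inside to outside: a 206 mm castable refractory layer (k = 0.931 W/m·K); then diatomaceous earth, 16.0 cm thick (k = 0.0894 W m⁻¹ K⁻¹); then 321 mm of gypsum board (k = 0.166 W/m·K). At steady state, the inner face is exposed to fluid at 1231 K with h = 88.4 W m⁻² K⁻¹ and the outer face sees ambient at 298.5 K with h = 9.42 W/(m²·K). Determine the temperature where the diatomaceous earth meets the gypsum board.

Series thermal resistances, inner to outer:
  R_conv,in = 1/(hA) = 1/(88.4·17.3) = 6.539×10^-4 K/W
  R_castable refractory = L/(kA) = 0.206/(0.931·17.3) = 0.01279 K/W
  R_diatomaceous earth = L/(kA) = 0.160/(0.0894·17.3) = 0.1035 K/W
  R_gypsum board = L/(kA) = 0.321/(0.166·17.3) = 0.1118 K/W
  R_conv,out = 1/(hA) = 1/(9.42·17.3) = 0.006136 K/W
ΣR = 6.539×10^-4 + 0.01279 + 0.1035 + 0.1118 + 0.006136 = 0.2349 K/W
Q = ΔT/ΣR = (1231 K − 298.5 K)/0.2349 = 3970 W
From the inner boundary to the diatomaceous earth/gypsum board interface, ΣR_partial = 0.1169 K/W.
T_interface = T_in − Q·ΣR_partial = 1231 K − (3970)(0.1169) = 767 K

T = 767 K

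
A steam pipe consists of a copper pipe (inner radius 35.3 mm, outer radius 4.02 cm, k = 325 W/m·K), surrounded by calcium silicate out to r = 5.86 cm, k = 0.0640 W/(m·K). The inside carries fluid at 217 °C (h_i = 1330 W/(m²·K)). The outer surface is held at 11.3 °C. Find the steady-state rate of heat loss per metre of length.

Resistance network (inner→outer):
  R'_conv,in = 1/(2πr h) = 1/(2π·0.0353·1330) = 0.003390 m·K/W
  R'_copper = ln(0.0402/0.0353)/(2πk) = 0.1300/(2π·325) = 6.365×10^-5 m·K/W
  R'_calcium silicate = ln(0.0586/0.0402)/(2πk) = 0.3769/(2π·0.0640) = 0.9372 m·K/W
ΣR = 0.003390 + 6.365×10^-5 + 0.9372 = 0.9407 m·K/W
Q' = ΔT/ΣR = (217 °C − 11.3 °C)/0.9407 = 219 W/m

Q' = 219 W/m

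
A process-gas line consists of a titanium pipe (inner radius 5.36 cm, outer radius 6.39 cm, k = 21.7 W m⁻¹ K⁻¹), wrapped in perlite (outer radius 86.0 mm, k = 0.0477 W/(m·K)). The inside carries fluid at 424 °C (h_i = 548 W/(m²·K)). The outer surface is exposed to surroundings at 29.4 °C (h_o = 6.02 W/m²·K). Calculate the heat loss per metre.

Resistance network (inner→outer):
  R'_conv,in = 1/(2πr h) = 1/(2π·0.0536·548) = 0.005418 m·K/W
  R'_titanium = ln(0.0639/0.0536)/(2πk) = 0.1758/(2π·21.7) = 0.001289 m·K/W
  R'_perlite = ln(0.0860/0.0639)/(2πk) = 0.2970/(2π·0.0477) = 0.9911 m·K/W
  R'_conv,out = 1/(2πr h) = 1/(2π·0.0860·6.02) = 0.3074 m·K/W
ΣR = 0.005418 + 0.001289 + 0.9911 + 0.3074 = 1.305 m·K/W
Q' = ΔT/ΣR = (424 °C − 29.4 °C)/1.305 = 302 W/m

Q' = 302 W/m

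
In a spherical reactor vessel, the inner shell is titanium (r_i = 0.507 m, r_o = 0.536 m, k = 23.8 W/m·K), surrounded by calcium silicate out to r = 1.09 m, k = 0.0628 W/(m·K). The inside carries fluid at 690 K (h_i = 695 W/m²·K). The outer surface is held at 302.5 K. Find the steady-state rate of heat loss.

Q = 322 W

Treat each layer as a resistance in series:
  R_conv,in = 1/(4πr²h) = 1/(4π·0.507²·695) = 4.454×10^-4 K/W
  R_titanium = (1/0.507 − 1/0.536)/(4πk) = 0.1067/(4π·23.8) = 3.568×10^-4 K/W
  R_calcium silicate = (1/0.536 − 1/1.09)/(4πk) = 0.9482/(4π·0.0628) = 1.202 K/W
ΣR = 4.454×10^-4 + 3.568×10^-4 + 1.202 = 1.203 K/W
Q = ΔT/ΣR = (690 K − 302.5 K)/1.203 = 322 W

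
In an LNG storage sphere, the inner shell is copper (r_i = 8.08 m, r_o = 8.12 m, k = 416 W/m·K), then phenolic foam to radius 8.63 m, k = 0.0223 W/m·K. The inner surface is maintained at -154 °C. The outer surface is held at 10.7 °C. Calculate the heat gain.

Series thermal resistances, inner to outer:
  R_copper = (1/8.08 − 1/8.12)/(4πk) = 6.097×10^-4/(4π·416) = 1.166×10^-7 K/W
  R_phenolic foam = (1/8.12 − 1/8.63)/(4πk) = 0.007278/(4π·0.0223) = 0.02597 K/W
ΣR = 1.166×10^-7 + 0.02597 = 0.02597 K/W
Q = ΔT/ΣR = (-154 °C − 10.7 °C)/0.02597 = -6340 W
(Negative Q ⇒ heat flows inward; heat gain = 6340 W.)

Q = 6.34 kW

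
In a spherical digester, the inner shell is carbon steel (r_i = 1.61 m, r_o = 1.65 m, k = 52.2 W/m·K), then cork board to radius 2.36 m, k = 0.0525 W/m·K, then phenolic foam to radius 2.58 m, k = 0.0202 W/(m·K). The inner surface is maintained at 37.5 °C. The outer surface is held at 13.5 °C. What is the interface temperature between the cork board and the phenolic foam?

T = 21.7 °C

Resistance network (inner→outer):
  R_carbon steel = (1/1.61 − 1/1.65)/(4πk) = 0.01506/(4π·52.2) = 2.295×10^-5 K/W
  R_cork board = (1/1.65 − 1/2.36)/(4πk) = 0.1823/(4π·0.0525) = 0.2764 K/W
  R_phenolic foam = (1/2.36 − 1/2.58)/(4πk) = 0.03613/(4π·0.0202) = 0.1423 K/W
ΣR = 2.295×10^-5 + 0.2764 + 0.1423 = 0.4187 K/W
Q = ΔT/ΣR = (37.5 °C − 13.5 °C)/0.4187 = 57.32 W
From the inner boundary to the cork board/phenolic foam interface, ΣR_partial = 0.2764 K/W.
T_interface = T_in − Q·ΣR_partial = 37.5 °C − (57.32)(0.2764) = 21.7 °C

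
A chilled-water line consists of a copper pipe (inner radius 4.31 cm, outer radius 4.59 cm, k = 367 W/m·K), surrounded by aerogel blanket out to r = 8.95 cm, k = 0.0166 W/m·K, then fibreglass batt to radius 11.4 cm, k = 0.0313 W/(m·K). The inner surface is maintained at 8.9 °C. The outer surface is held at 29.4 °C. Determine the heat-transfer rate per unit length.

Q' = 2.69 W/m

Resistance network (inner→outer):
  R'_copper = ln(0.0459/0.0431)/(2πk) = 0.06294/(2π·367) = 2.730×10^-5 m·K/W
  R'_aerogel blanket = ln(0.0895/0.0459)/(2πk) = 0.6678/(2π·0.0166) = 6.402 m·K/W
  R'_fibreglass batt = ln(0.114/0.0895)/(2πk) = 0.2420/(2π·0.0313) = 1.230 m·K/W
ΣR = 2.730×10^-5 + 6.402 + 1.230 = 7.632 m·K/W
Q' = ΔT/ΣR = (8.9 °C − 29.4 °C)/7.632 = -2.69 W/m
(Negative Q' ⇒ heat flows inward; heat gain = 2.69 W/m.)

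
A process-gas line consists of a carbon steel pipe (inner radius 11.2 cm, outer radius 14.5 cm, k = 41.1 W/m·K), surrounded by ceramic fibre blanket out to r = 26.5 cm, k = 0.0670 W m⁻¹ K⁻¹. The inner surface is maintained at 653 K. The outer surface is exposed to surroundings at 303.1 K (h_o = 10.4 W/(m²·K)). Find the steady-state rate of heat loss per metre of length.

Q' = 235 W/m

Treat each layer as a resistance in series:
  R'_carbon steel = ln(0.145/0.112)/(2πk) = 0.2582/(2π·41.1) = 0.001000 m·K/W
  R'_ceramic fibre blanket = ln(0.265/0.145)/(2πk) = 0.6030/(2π·0.0670) = 1.432 m·K/W
  R'_conv,out = 1/(2πr h) = 1/(2π·0.265·10.4) = 0.05775 m·K/W
ΣR = 0.001000 + 1.432 + 0.05775 = 1.491 m·K/W
Q' = ΔT/ΣR = (653 K − 303.1 K)/1.491 = 235 W/m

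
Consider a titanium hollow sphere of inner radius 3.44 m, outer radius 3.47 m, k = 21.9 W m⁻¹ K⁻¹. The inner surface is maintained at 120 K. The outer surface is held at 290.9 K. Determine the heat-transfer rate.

Q = 4πk·ΔT/(1/r₁ − 1/r₂) = 4π × 21.9 × 170.9 / (1/3.44 − 1/3.47) = 1.87×10^7 W

Q = 18700 kW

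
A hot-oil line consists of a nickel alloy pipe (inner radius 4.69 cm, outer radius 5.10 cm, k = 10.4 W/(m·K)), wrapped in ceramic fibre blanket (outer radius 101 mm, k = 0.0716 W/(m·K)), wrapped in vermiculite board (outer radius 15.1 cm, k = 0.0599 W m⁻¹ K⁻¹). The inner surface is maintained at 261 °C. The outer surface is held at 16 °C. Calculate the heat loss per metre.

Q' = 94.6 W/m

Series thermal resistances, inner to outer:
  R'_nickel alloy = ln(0.0510/0.0469)/(2πk) = 0.08381/(2π·10.4) = 0.001283 m·K/W
  R'_ceramic fibre blanket = ln(0.101/0.0510)/(2πk) = 0.6833/(2π·0.0716) = 1.519 m·K/W
  R'_vermiculite board = ln(0.151/0.101)/(2πk) = 0.4022/(2π·0.0599) = 1.069 m·K/W
ΣR = 0.001283 + 1.519 + 1.069 = 2.589 m·K/W
Q' = ΔT/ΣR = (261 °C − 16 °C)/2.589 = 94.6 W/m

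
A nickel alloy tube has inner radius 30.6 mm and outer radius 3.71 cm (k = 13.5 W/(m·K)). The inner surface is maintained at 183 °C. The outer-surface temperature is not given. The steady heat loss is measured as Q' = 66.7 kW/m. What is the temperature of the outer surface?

Series resistances:
  R'_nickel alloy = ln(0.0371/0.0306)/(2πk) = 0.1926/(2π·13.5) = 0.002271 m·K/W
ΣR = 0.002271 m·K/W
ΔT = Q'·ΣR = 66700 × 0.002271 = 151.5 K
Heat flows outward, so T_out = T_in − ΔT = 183 − 151.5 = 31.5 °C

T_out = 31.5 °C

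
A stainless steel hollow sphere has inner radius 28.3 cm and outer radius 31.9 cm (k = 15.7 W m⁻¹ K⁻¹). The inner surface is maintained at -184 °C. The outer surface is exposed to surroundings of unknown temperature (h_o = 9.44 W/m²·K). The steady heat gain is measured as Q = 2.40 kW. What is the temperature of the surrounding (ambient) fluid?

Sum the resistances:
  R_stainless steel = (1/0.283 − 1/0.319)/(4πk) = 0.3988/(4π·15.7) = 0.002021 K/W
  R_conv,out = 1/(4πr²h) = 1/(4π·0.319²·9.44) = 0.08284 K/W
ΣR = 0.08486 K/W
ΔT = Q·ΣR = 2400 × 0.08486 = 203.7 K
Heat flows inward, so T_out = T_in + ΔT = -184 + 203.7 = 19.7 °C

T_out = 19.7 °C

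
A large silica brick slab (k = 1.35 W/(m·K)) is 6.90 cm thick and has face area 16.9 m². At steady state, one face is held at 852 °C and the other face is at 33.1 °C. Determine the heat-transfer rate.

Q = kA·ΔT/L = 1.35 × 16.9 × |852 °C − 33.1 °C| / 0.0690 = 2.71×10^5 W

Q = 271 kW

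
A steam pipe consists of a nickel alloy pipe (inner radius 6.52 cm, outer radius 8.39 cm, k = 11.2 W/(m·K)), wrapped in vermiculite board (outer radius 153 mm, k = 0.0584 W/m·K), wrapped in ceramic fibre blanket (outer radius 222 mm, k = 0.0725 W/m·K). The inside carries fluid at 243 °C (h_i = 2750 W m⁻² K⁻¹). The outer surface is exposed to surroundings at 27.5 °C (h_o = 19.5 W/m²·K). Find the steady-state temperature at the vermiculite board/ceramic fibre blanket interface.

T = 101 °C

Resistance network (inner→outer):
  R'_conv,in = 1/(2πr h) = 1/(2π·0.0652·2750) = 8.876×10^-4 m·K/W
  R'_nickel alloy = ln(0.0839/0.0652)/(2πk) = 0.2522/(2π·11.2) = 0.003583 m·K/W
  R'_vermiculite board = ln(0.153/0.0839)/(2πk) = 0.6008/(2π·0.0584) = 1.637 m·K/W
  R'_ceramic fibre blanket = ln(0.222/0.153)/(2πk) = 0.3722/(2π·0.0725) = 0.8172 m·K/W
  R'_conv,out = 1/(2πr h) = 1/(2π·0.222·19.5) = 0.03676 m·K/W
ΣR = 8.876×10^-4 + 0.003583 + 1.637 + 0.8172 + 0.03676 = 2.495 m·K/W
Q' = ΔT/ΣR = (243 °C − 27.5 °C)/2.495 = 86.37 W/m
From the inner boundary to the vermiculite board/ceramic fibre blanket interface, ΣR_partial = 1.641 m·K/W.
T_interface = T_in − Q'·ΣR_partial = 243 °C − (86.37)(1.641) = 101 °C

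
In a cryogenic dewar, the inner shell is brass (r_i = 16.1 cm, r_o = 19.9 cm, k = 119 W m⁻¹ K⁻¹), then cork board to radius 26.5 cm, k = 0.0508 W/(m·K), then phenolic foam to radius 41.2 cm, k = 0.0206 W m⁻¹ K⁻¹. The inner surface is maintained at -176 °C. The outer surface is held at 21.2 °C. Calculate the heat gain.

Treat each layer as a resistance in series:
  R_brass = (1/0.161 − 1/0.199)/(4πk) = 1.186/(4π·119) = 7.931×10^-4 K/W
  R_cork board = (1/0.199 − 1/0.265)/(4πk) = 1.252/(4π·0.0508) = 1.961 K/W
  R_phenolic foam = (1/0.265 − 1/0.412)/(4πk) = 1.346/(4π·0.0206) = 5.201 K/W
ΣR = 7.931×10^-4 + 1.961 + 5.201 = 7.163 K/W
Q = ΔT/ΣR = (-176 °C − 21.2 °C)/7.163 = -27.5 W
(Negative Q ⇒ heat flows inward; heat gain = 27.5 W.)

Q = 27.5 W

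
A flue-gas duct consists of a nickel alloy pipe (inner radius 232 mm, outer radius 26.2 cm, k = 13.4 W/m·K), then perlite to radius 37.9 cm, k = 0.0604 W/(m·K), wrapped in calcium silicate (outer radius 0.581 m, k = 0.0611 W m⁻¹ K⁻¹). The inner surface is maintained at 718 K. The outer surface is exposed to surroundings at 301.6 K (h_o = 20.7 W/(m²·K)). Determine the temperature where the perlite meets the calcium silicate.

T = 525 K

Resistance network (inner→outer):
  R'_nickel alloy = ln(0.262/0.232)/(2πk) = 0.1216/(2π·13.4) = 0.001444 m·K/W
  R'_perlite = ln(0.379/0.262)/(2πk) = 0.3692/(2π·0.0604) = 0.9728 m·K/W
  R'_calcium silicate = ln(0.581/0.379)/(2πk) = 0.4272/(2π·0.0611) = 1.113 m·K/W
  R'_conv,out = 1/(2πr h) = 1/(2π·0.581·20.7) = 0.01323 m·K/W
ΣR = 0.001444 + 0.9728 + 1.113 + 0.01323 = 2.100 m·K/W
Q' = ΔT/ΣR = (718 K − 301.6 K)/2.100 = 198.3 W/m
From the inner boundary to the perlite/calcium silicate interface, ΣR_partial = 0.9742 m·K/W.
T_interface = T_in − Q'·ΣR_partial = 718 K − (198.3)(0.9742) = 525 K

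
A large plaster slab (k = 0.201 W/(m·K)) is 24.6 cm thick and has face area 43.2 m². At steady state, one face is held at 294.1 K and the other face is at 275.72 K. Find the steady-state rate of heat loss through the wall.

Q = kA·ΔT/L = 0.201 × 43.2 × |294.1 K − 275.72 K| / 0.246 = 649 W

Q = 649 W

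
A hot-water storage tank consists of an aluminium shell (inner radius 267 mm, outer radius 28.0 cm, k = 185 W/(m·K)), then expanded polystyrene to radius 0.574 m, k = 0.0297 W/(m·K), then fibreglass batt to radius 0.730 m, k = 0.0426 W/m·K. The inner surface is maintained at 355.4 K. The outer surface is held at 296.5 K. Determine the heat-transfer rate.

Treat each layer as a resistance in series:
  R_aluminium = (1/0.267 − 1/0.280)/(4πk) = 0.1739/(4π·185) = 7.480×10^-5 K/W
  R_expanded polystyrene = (1/0.280 − 1/0.574)/(4πk) = 1.829/(4π·0.0297) = 4.901 K/W
  R_fibreglass batt = (1/0.574 − 1/0.730)/(4πk) = 0.3723/(4π·0.0426) = 0.6955 K/W
ΣR = 7.480×10^-5 + 4.901 + 0.6955 = 5.597 K/W
Q = ΔT/ΣR = (355.4 K − 296.5 K)/5.597 = 10.5 W

Q = 10.5 W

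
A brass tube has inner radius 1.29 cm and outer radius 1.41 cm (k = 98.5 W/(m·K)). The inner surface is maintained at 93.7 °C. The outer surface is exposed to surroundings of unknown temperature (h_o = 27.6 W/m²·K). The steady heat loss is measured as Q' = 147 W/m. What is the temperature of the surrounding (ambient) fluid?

Series resistances:
  R'_brass = ln(0.0141/0.0129)/(2πk) = 0.08895/(2π·98.5) = 1.437×10^-4 m·K/W
  R'_conv,out = 1/(2πr h) = 1/(2π·0.0141·27.6) = 0.4090 m·K/W
ΣR = 0.4091 m·K/W
ΔT = Q'·ΣR = 147 × 0.4091 = 60.14 K
Heat flows outward, so T_out = T_in − ΔT = 93.7 − 60.14 = 33.6 °C

T_out = 33.6 °C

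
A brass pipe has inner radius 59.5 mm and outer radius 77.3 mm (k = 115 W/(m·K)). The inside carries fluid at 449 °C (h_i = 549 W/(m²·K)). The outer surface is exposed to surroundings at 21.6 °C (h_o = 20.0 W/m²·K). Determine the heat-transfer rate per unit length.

Q' = 3.95 kW/m

Series thermal resistances, inner to outer:
  R'_conv,in = 1/(2πr h) = 1/(2π·0.0595·549) = 0.004872 m·K/W
  R'_brass = ln(0.0773/0.0595)/(2πk) = 0.2617/(2π·115) = 3.622×10^-4 m·K/W
  R'_conv,out = 1/(2πr h) = 1/(2π·0.0773·20.0) = 0.1029 m·K/W
ΣR = 0.004872 + 3.622×10^-4 + 0.1029 = 0.1081 m·K/W
Q' = ΔT/ΣR = (449 °C − 21.6 °C)/0.1081 = 3950 W/m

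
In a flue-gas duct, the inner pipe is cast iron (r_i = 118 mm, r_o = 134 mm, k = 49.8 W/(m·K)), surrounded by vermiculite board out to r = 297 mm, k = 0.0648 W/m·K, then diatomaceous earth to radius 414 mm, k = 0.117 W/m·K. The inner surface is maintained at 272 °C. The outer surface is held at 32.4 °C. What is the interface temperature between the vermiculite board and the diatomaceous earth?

Treat each layer as a resistance in series:
  R'_cast iron = ln(0.134/0.118)/(2πk) = 0.1272/(2π·49.8) = 4.064×10^-4 m·K/W
  R'_vermiculite board = ln(0.297/0.134)/(2πk) = 0.7959/(2π·0.0648) = 1.955 m·K/W
  R'_diatomaceous earth = ln(0.414/0.297)/(2πk) = 0.3321/(2π·0.117) = 0.4518 m·K/W
ΣR = 4.064×10^-4 + 1.955 + 0.4518 = 2.407 m·K/W
Q' = ΔT/ΣR = (272 °C − 32.4 °C)/2.407 = 99.54 W/m
From the inner boundary to the vermiculite board/diatomaceous earth interface, ΣR_partial = 1.955 m·K/W.
T_interface = T_in − Q'·ΣR_partial = 272 °C − (99.54)(1.955) = 77.4 °C

T = 77.4 °C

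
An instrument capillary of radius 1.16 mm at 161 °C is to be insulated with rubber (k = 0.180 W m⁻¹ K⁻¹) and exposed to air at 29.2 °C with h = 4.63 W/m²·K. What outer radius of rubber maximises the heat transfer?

For a cylinder, r_cr = k_ins/h = 0.180/4.63 = 0.0389 m = 3.89 cm

r_cr = 3.89 cm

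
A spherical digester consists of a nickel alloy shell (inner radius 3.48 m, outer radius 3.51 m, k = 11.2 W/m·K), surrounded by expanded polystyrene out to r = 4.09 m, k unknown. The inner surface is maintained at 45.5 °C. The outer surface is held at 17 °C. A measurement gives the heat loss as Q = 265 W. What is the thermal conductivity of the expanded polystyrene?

ΣR = ΔT/Q = |45.5 − 17|/265 = 0.1075 K/W
Known resistances:
  R_nickel alloy = (1/3.48 − 1/3.51)/(4πk) = 0.002456/(4π·11.2) = 1.745×10^-5 K/W
R_expanded polystyrene = ΣR − ΣR_known = 0.1075 − 1.745×10^-5 = 0.1075 K/W
(1/r₁−1/r₂)/(4πk) = 0.1075 ⇒ k = 0.04040/(4π·0.1075) = 0.0299 W/m·K

k = 0.0299 W/m·K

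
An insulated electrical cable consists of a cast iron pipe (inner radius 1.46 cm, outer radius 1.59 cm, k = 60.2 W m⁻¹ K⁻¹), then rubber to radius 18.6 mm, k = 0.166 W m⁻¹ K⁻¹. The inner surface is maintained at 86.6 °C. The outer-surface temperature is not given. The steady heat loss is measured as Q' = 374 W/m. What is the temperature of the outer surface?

Sum the resistances:
  R'_cast iron = ln(0.0159/0.0146)/(2πk) = 0.08530/(2π·60.2) = 2.255×10^-4 m·K/W
  R'_rubber = ln(0.0186/0.0159)/(2πk) = 0.1568/(2π·0.166) = 0.1504 m·K/W
ΣR = 0.1506 m·K/W
ΔT = Q'·ΣR = 374 × 0.1506 = 56.32 K
Heat flows outward, so T_out = T_in − ΔT = 86.6 − 56.32 = 30.3 °C

T_out = 30.3 °C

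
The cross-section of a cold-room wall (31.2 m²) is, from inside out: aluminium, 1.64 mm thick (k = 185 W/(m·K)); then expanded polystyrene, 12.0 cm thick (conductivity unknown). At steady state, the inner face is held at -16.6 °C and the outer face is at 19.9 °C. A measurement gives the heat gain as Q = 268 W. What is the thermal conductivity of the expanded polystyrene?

k = 0.0282 W/m·K

ΣR = ΔT/Q = |-16.6 − 19.9|/268 = 0.1362 K/W
Known resistances:
  R_aluminium = L/(kA) = 0.00164/(185·31.2) = 2.841×10^-7 K/W
R_expanded polystyrene = ΣR − ΣR_known = 0.1362 − 2.841×10^-7 = 0.1362 K/W
L/(kA) = 0.1362 ⇒ k = 0.120/(0.1362·31.2) = 0.0282 W/m·K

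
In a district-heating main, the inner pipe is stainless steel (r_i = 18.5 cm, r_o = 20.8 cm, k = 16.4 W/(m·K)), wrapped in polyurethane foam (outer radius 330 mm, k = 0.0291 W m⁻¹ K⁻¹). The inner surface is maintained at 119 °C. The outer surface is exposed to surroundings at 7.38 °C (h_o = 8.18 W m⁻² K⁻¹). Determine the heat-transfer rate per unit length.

Q' = 43.2 W/m

Treat each layer as a resistance in series:
  R'_stainless steel = ln(0.208/0.185)/(2πk) = 0.1172/(2π·16.4) = 0.001137 m·K/W
  R'_polyurethane foam = ln(0.330/0.208)/(2πk) = 0.4616/(2π·0.0291) = 2.524 m·K/W
  R'_conv,out = 1/(2πr h) = 1/(2π·0.330·8.18) = 0.05896 m·K/W
ΣR = 0.001137 + 2.524 + 0.05896 = 2.584 m·K/W
Q' = ΔT/ΣR = (119 °C − 7.38 °C)/2.584 = 43.2 W/m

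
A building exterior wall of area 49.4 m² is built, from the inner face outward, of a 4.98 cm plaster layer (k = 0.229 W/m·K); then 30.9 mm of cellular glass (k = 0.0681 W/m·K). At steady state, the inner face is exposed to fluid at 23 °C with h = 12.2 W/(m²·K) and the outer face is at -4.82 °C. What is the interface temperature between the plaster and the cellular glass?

Treat each layer as a resistance in series:
  R_conv,in = 1/(hA) = 1/(12.2·49.4) = 0.001659 K/W
  R_plaster = L/(kA) = 0.0498/(0.229·49.4) = 0.004402 K/W
  R_cellular glass = L/(kA) = 0.0309/(0.0681·49.4) = 0.009185 K/W
ΣR = 0.001659 + 0.004402 + 0.009185 = 0.01525 K/W
Q = ΔT/ΣR = (23 °C − -4.82 °C)/0.01525 = 1824 W
From the inner boundary to the plaster/cellular glass interface, ΣR_partial = 0.006061 K/W.
T_interface = T_in − Q·ΣR_partial = 23 °C − (1824)(0.006061) = 11.9 °C

T = 11.9 °C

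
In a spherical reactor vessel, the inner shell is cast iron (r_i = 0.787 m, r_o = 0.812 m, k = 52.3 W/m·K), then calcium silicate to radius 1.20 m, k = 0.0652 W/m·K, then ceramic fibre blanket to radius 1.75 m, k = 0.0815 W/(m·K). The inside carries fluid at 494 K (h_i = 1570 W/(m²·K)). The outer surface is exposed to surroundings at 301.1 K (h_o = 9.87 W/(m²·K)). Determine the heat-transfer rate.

Series thermal resistances, inner to outer:
  R_conv,in = 1/(4πr²h) = 1/(4π·0.787²·1570) = 8.184×10^-5 K/W
  R_cast iron = (1/0.787 − 1/0.812)/(4πk) = 0.03912/(4π·52.3) = 5.952×10^-5 K/W
  R_calcium silicate = (1/0.812 − 1/1.20)/(4πk) = 0.3982/(4π·0.0652) = 0.4860 K/W
  R_ceramic fibre blanket = (1/1.20 − 1/1.75)/(4πk) = 0.2619/(4π·0.0815) = 0.2557 K/W
  R_conv,out = 1/(4πr²h) = 1/(4π·1.75²·9.87) = 0.002633 K/W
ΣR = 8.184×10^-5 + 5.952×10^-5 + 0.4860 + 0.2557 + 0.002633 = 0.7445 K/W
Q = ΔT/ΣR = (494 K − 301.1 K)/0.7445 = 259 W

Q = 259 W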